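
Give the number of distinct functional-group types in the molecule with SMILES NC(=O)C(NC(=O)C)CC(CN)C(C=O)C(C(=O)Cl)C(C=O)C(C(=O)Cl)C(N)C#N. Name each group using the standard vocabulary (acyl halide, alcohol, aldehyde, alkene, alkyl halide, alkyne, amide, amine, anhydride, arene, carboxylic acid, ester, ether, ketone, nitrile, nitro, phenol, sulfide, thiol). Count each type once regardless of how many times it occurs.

Working along the chain:
  H2NCO: –C(=O)NH2: carbonyl C bonded to C and to N → amide (the N is not a separate amine).
  CH(NHCOCH3): pendant –NHC(=O)CH3: N bonded to a carbonyl → amide (not amine).
  CH(CH2NH2): pendant –CH2NH2: N on sp³ C, no adjacent C=O → amine.
  CH(CHO): pendant –CHO: carbonyl C bonded to C and H → aldehyde.
  CH(COCl): pendant –C(=O)X: carbonyl C bonded to C and halogen → acyl halide.
  CH(CHO): pendant –CHO: carbonyl C bonded to C and H → aldehyde.
  CH(COCl): pendant –C(=O)X: carbonyl C bonded to C and halogen → acyl halide.
  CH(NH2): –NH2 on an sp³ carbon with no adjacent C=O → amine.
  CN: –C≡N: carbon triple-bonded to nitrogen → nitrile.
Distinct types present: acyl halide, aldehyde, amide, amine, nitrile.

5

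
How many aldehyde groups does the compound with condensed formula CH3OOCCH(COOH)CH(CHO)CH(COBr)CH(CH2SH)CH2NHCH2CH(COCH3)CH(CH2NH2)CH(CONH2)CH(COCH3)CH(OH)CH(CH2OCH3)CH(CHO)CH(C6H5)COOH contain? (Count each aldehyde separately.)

2

CH3O–C(=O)–: carbonyl C bonded to C and to –OCH3 → ester (not ketone + ether).
pendant –COOH: carbonyl C bonded to C and –OH → carboxylic acid.
pendant –CHO: carbonyl C bonded to C and H → aldehyde.
pendant –C(=O)X: carbonyl C bonded to C and halogen → acyl halide.
pendant –CH2SH → thiol.
C–N–C with sp³ carbons and no adjacent C=O → amine (secondary).
pendant –COCH3: carbonyl C bonded to two carbons → ketone.
pendant –CH2NH2: N on sp³ C, no adjacent C=O → amine.
pendant –CONH2: carbonyl C bonded to C and N → amide.
pendant –COCH3: carbonyl C bonded to two carbons → ketone.
–OH on an sp³ carbon → alcohol (secondary).
pendant –CH2OCH3: C–O–C linkage → ether.
pendant –CHO: carbonyl C bonded to C and H → aldehyde.
pendant –C6H5: benzene ring → arene.
–COOH: carbonyl C bonded to –OH and C → carboxylic acid (the –OH is not a separate alcohol).
Aldehyde appears at: CH(CHO), CH(CHO) → 2.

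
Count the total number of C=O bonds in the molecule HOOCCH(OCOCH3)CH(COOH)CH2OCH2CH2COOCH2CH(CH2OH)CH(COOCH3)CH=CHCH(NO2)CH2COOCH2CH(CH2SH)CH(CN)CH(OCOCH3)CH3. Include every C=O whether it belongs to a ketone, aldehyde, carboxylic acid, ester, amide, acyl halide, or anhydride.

HOOC: carboxylic acid, 1 C=O (running total 1).
CH(OCOCH3): ester, 1 C=O (running total 2).
CH(COOH): carboxylic acid, 1 C=O (running total 3).
CH2COOCH2: ester, 1 C=O (running total 4).
CH(COOCH3): ester, 1 C=O (running total 5).
CH2COOCH2: ester, 1 C=O (running total 6).
CH(OCOCH3): ester, 1 C=O (running total 7).

7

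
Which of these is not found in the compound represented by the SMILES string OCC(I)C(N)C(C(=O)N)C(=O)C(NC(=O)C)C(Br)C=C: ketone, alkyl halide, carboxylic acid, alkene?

alkene: present (CH=CH2 — C=C double bond → alkene).
alkyl halide: present (CH(I) — halogen on an sp³ carbon → alkyl halide).
ketone: present (CO — –C(=O)– with carbon on both sides → ketone).
carboxylic acid: absent. In each of CH(CONH2) and CH(NHCOCH3), the carbonyl is bonded to nitrogen, not to –OH; that is an amide.

carboxylic acid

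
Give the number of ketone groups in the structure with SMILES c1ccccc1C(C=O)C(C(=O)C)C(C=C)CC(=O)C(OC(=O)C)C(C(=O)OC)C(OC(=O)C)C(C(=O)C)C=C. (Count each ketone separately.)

C6H5– phenyl ring → arene.
pendant –CHO: carbonyl C bonded to C and H → aldehyde.
pendant –COCH3: carbonyl C bonded to two carbons → ketone.
pendant –CH=CH2: C=C double bond → alkene.
–C(=O)– with carbon on both sides → ketone.
pendant –OC(=O)CH3: an acyloxy group → ester.
pendant –COOCH3: carbonyl C bonded to C and –OCH3 → ester.
pendant –OC(=O)CH3: an acyloxy group → ester.
pendant –COCH3: carbonyl C bonded to two carbons → ketone.
C=C double bond → alkene.
Ketone appears at: CH(COCH3), CO, CH(COCH3) → 3.

3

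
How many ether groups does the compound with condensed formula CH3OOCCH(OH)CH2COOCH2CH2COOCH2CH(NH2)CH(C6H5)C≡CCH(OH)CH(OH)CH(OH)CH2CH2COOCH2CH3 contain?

0

Working along the chain:
  CH3OOC: CH3O–C(=O)–: carbonyl C bonded to C and to –OCH3 → ester (not ketone + ether).
  CH(OH): –OH on an sp³ carbon → alcohol (secondary).
  CH2COOCH2: –C(=O)–O–C with C on the carbonyl side → ester.
  CH2COOCH2: –C(=O)–O–C with C on the carbonyl side → ester.
  CH(NH2): –NH2 on an sp³ carbon with no adjacent C=O → amine.
  CH(C6H5): pendant –C6H5: benzene ring → arene.
  C≡C: C≡C triple bond → alkyne.
  CH(OH): –OH on an sp³ carbon → alcohol (secondary).
  CH(OH): –OH on an sp³ carbon → alcohol (secondary).
  CH(OH): –OH on an sp³ carbon → alcohol (secondary).
  COOCH2CH3: –C(=O)OCH2CH3: carbonyl C bonded to C and to –OEt → ester.
No segment is a ether: CH3OOC is ester, not ether; CH(OH) is alcohol, not ether; CH2COOCH2 is ester, not ether. → 0.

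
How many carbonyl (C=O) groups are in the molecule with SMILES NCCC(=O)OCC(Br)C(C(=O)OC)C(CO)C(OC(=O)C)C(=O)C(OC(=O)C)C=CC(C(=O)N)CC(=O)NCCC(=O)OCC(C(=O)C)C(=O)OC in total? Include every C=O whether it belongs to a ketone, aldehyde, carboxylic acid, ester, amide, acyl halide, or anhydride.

10

CH2COOCH2: ester, 1 C=O (running total 1).
CH(COOCH3): ester, 1 C=O (running total 2).
CH(OCOCH3): ester, 1 C=O (running total 3).
CO: ketone, 1 C=O (running total 4).
CH(OCOCH3): ester, 1 C=O (running total 5).
CH(CONH2): amide, 1 C=O (running total 6).
CH2CONHCH2: amide, 1 C=O (running total 7).
CH2COOCH2: ester, 1 C=O (running total 8).
CH(COCH3): ketone, 1 C=O (running total 9).
COOCH3: ester, 1 C=O (running total 10).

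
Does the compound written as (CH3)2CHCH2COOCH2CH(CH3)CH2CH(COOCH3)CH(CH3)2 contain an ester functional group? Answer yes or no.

yes

Taking each segment in turn:
  CH2COOCH2: –C(=O)–O–C with C on the carbonyl side → ester.
  CH(COOCH3): pendant –COOCH3: carbonyl C bonded to C and –OCH3 → ester.
The CH2COOCH2 segment supplies the ester: –C(=O)–O–C with C on the carbonyl side → ester.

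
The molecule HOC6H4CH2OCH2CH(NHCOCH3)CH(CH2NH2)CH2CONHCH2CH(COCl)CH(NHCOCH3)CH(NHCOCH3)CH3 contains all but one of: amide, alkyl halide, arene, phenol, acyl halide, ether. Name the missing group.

amide: present (CH(NHCOCH3) — pendant –NHC(=O)CH3: N bonded to a carbonyl → amide (not amine)).
arene: present (HOC6H4 — –OH attached directly to an aromatic ring → phenol (not alcohol); the ring itself is an arene).
acyl halide: present (CH(COCl) — pendant –C(=O)X: carbonyl C bonded to C and halogen → acyl halide).
phenol: present (HOC6H4 — –OH attached directly to an aromatic ring → phenol (not alcohol); the ring itself is an arene).
ether: present (CH2OCH2 — C–O–C with sp³ carbons on both sides and no adjacent C=O → ether).
alkyl halide: absent. In CH(COCl), the halogen is on a carbonyl carbon, which makes it an acyl halide, not an alkyl halide.

alkyl halide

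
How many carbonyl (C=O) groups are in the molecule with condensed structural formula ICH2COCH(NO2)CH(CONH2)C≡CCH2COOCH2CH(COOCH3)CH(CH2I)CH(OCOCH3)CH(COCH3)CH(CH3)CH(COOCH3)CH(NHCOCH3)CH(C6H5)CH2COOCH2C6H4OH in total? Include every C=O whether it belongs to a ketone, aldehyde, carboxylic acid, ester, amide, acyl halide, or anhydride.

CO: ketone, 1 C=O (running total 1).
CH(CONH2): amide, 1 C=O (running total 2).
CH2COOCH2: ester, 1 C=O (running total 3).
CH(COOCH3): ester, 1 C=O (running total 4).
CH(OCOCH3): ester, 1 C=O (running total 5).
CH(COCH3): ketone, 1 C=O (running total 6).
CH(COOCH3): ester, 1 C=O (running total 7).
CH(NHCOCH3): amide, 1 C=O (running total 8).
CH2COOCH2: ester, 1 C=O (running total 9).

9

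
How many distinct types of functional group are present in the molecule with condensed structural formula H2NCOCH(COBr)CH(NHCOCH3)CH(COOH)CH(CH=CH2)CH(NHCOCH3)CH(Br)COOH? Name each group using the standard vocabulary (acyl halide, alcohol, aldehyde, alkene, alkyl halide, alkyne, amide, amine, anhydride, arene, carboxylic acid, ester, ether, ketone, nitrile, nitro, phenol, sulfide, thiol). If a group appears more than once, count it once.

5

–C(=O)NH2: carbonyl C bonded to C and to N → amide (the N is not a separate amine).
pendant –C(=O)X: carbonyl C bonded to C and halogen → acyl halide.
pendant –NHC(=O)CH3: N bonded to a carbonyl → amide (not amine).
pendant –COOH: carbonyl C bonded to C and –OH → carboxylic acid.
pendant –CH=CH2: C=C double bond → alkene.
pendant –NHC(=O)CH3: N bonded to a carbonyl → amide (not amine).
halogen on an sp³ carbon → alkyl halide.
–COOH: carbonyl C bonded to –OH and C → carboxylic acid (the –OH is not a separate alcohol).
Distinct types present: acyl halide, alkene, alkyl halide, amide, carboxylic acid.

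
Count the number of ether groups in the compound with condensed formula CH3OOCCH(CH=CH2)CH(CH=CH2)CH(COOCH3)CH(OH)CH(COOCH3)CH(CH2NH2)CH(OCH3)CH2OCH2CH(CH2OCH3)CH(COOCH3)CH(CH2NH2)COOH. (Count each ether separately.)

Working along the chain:
  CH3OOC: CH3O–C(=O)–: carbonyl C bonded to C and to –OCH3 → ester (not ketone + ether).
  CH(CH=CH2): pendant –CH=CH2: C=C double bond → alkene.
  CH(CH=CH2): pendant –CH=CH2: C=C double bond → alkene.
  CH(COOCH3): pendant –COOCH3: carbonyl C bonded to C and –OCH3 → ester.
  CH(OH): –OH on an sp³ carbon → alcohol (secondary).
  CH(COOCH3): pendant –COOCH3: carbonyl C bonded to C and –OCH3 → ester.
  CH(CH2NH2): pendant –CH2NH2: N on sp³ C, no adjacent C=O → amine.
  CH(OCH3): pendant –OCH3: C–O–C with sp³ C, no adjacent C=O → ether.
  CH2OCH2: C–O–C with sp³ carbons on both sides and no adjacent C=O → ether.
  CH(CH2OCH3): pendant –CH2OCH3: C–O–C linkage → ether.
  CH(COOCH3): pendant –COOCH3: carbonyl C bonded to C and –OCH3 → ester.
  CH(CH2NH2): pendant –CH2NH2: N on sp³ C, no adjacent C=O → amine.
  COOH: –COOH: carbonyl C bonded to –OH and C → carboxylic acid (the –OH is not a separate alcohol).
Ether appears at: CH(OCH3), CH2OCH2, CH(CH2OCH3) → 3.

3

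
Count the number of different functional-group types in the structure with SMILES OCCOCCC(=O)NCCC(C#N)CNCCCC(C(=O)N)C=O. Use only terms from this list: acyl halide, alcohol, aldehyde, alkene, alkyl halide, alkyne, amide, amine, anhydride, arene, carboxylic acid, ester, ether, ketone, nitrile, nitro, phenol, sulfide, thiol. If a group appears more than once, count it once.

HO– on an sp³ carbon → alcohol.
C–O–C with sp³ carbons on both sides and no adjacent C=O → ether.
–C(=O)–N– linkage → amide (the N is not an amine).
pendant –C≡N: nitrile.
C–N–C with sp³ carbons and no adjacent C=O → amine (secondary).
pendant –CONH2: carbonyl C bonded to C and N → amide.
terminal –CHO: carbonyl C bonded to H and C → aldehyde.
Distinct types present: alcohol, aldehyde, amide, amine, ether, nitrile.

6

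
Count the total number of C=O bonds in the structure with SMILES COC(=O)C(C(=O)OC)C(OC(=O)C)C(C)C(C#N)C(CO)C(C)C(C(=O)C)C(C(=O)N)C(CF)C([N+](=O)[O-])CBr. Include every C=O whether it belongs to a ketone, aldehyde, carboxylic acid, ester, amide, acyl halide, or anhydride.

5

CH3OOC: ester, 1 C=O (running total 1).
CH(COOCH3): ester, 1 C=O (running total 2).
CH(OCOCH3): ester, 1 C=O (running total 3).
CH(COCH3): ketone, 1 C=O (running total 4).
CH(CONH2): amide, 1 C=O (running total 5).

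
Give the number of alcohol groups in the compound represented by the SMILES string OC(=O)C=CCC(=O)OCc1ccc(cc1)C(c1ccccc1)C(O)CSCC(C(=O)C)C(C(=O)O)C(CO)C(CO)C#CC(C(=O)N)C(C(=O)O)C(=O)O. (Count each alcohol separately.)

3

Working along the chain:
  HOOC: –COOH: carbonyl C bonded to –OH and C → carboxylic acid (the –OH is not a separate alcohol).
  CH=CH: C=C double bond → alkene.
  CH2COOCH2: –C(=O)–O–C with C on the carbonyl side → ester.
  C6H4: para-disubstituted benzene ring → arene.
  CH(C6H5): pendant –C6H5: benzene ring → arene.
  CH(OH): –OH on an sp³ carbon → alcohol (secondary).
  CH2SCH2: C–S–C linkage → sulfide (thioether).
  CH(COCH3): pendant –COCH3: carbonyl C bonded to two carbons → ketone.
  CH(COOH): pendant –COOH: carbonyl C bonded to C and –OH → carboxylic acid.
  CH(CH2OH): pendant –CH2OH on an sp³ backbone C → alcohol.
  CH(CH2OH): pendant –CH2OH on an sp³ backbone C → alcohol.
  C≡C: C≡C triple bond → alkyne.
  CH(CONH2): pendant –CONH2: carbonyl C bonded to C and N → amide.
  CH(COOH): pendant –COOH: carbonyl C bonded to C and –OH → carboxylic acid.
  COOH: –COOH: carbonyl C bonded to –OH and C → carboxylic acid (the –OH is not a separate alcohol).
Alcohol appears at: CH(OH), CH(CH2OH), CH(CH2OH) → 3.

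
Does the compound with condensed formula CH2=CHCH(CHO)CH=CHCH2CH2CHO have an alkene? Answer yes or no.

yes

C=C double bond → alkene.
pendant –CHO: carbonyl C bonded to C and H → aldehyde.
C=C double bond → alkene.
terminal –CHO: carbonyl C bonded to H and C → aldehyde.
The CH2=CH segment supplies the alkene: C=C double bond → alkene.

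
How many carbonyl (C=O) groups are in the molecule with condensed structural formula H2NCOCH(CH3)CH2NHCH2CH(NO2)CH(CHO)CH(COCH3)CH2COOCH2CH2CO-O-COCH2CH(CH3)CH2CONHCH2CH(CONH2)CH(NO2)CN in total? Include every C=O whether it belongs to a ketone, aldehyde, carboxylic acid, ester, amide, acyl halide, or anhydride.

H2NCO: amide, 1 C=O (running total 1).
CH(CHO): aldehyde, 1 C=O (running total 2).
CH(COCH3): ketone, 1 C=O (running total 3).
CH2COOCH2: ester, 1 C=O (running total 4).
CH2CO-O-COCH2: anhydride, 2 C=O (running total 6).
CH2CONHCH2: amide, 1 C=O (running total 7).
CH(CONH2): amide, 1 C=O (running total 8).

8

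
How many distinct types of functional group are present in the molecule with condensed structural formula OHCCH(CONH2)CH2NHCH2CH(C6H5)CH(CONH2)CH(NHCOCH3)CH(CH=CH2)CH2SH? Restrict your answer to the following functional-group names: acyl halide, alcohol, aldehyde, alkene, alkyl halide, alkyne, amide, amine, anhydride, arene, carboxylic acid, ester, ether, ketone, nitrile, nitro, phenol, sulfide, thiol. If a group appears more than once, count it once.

terminal –CHO: carbonyl C bonded to H and C → aldehyde.
pendant –CONH2: carbonyl C bonded to C and N → amide.
C–N–C with sp³ carbons and no adjacent C=O → amine (secondary).
pendant –C6H5: benzene ring → arene.
pendant –CONH2: carbonyl C bonded to C and N → amide.
pendant –NHC(=O)CH3: N bonded to a carbonyl → amide (not amine).
pendant –CH=CH2: C=C double bond → alkene.
–SH on an sp³ carbon → thiol.
Distinct types present: aldehyde, alkene, amide, amine, arene, thiol.

6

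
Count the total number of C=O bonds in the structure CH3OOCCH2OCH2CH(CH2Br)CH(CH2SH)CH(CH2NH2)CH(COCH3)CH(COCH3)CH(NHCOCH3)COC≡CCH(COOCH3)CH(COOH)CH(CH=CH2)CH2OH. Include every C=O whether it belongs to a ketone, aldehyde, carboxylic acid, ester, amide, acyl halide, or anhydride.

CH3OOC: ester, 1 C=O (running total 1).
CH(COCH3): ketone, 1 C=O (running total 2).
CH(COCH3): ketone, 1 C=O (running total 3).
CH(NHCOCH3): amide, 1 C=O (running total 4).
CO: ketone, 1 C=O (running total 5).
CH(COOCH3): ester, 1 C=O (running total 6).
CH(COOH): carboxylic acid, 1 C=O (running total 7).

7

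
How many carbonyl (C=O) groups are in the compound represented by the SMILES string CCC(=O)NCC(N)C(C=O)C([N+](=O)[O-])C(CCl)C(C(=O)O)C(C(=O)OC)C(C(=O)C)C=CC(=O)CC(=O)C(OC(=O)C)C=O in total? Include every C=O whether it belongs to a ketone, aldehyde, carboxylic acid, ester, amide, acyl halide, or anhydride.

CH2CONHCH2: amide, 1 C=O (running total 1).
CH(CHO): aldehyde, 1 C=O (running total 2).
CH(COOH): carboxylic acid, 1 C=O (running total 3).
CH(COOCH3): ester, 1 C=O (running total 4).
CH(COCH3): ketone, 1 C=O (running total 5).
CO: ketone, 1 C=O (running total 6).
CO: ketone, 1 C=O (running total 7).
CH(OCOCH3): ester, 1 C=O (running total 8).
CHO: aldehyde, 1 C=O (running total 9).

9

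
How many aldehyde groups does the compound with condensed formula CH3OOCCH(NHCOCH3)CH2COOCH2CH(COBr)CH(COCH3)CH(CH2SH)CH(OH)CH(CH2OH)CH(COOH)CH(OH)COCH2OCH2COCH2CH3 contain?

CH3O–C(=O)–: carbonyl C bonded to C and to –OCH3 → ester (not ketone + ether).
pendant –NHC(=O)CH3: N bonded to a carbonyl → amide (not amine).
–C(=O)–O–C with C on the carbonyl side → ester.
pendant –C(=O)X: carbonyl C bonded to C and halogen → acyl halide.
pendant –COCH3: carbonyl C bonded to two carbons → ketone.
pendant –CH2SH → thiol.
–OH on an sp³ carbon → alcohol (secondary).
pendant –CH2OH on an sp³ backbone C → alcohol.
pendant –COOH: carbonyl C bonded to C and –OH → carboxylic acid.
–OH on an sp³ carbon → alcohol (secondary).
–C(=O)– with carbon on both sides → ketone.
C–O–C with sp³ carbons on both sides and no adjacent C=O → ether.
–C(=O)– with carbon on both sides → ketone.
No segment is a aldehyde: CH3OOC is ester, not aldehyde; CH2COOCH2 is ester, not aldehyde; CH(COBr) is acyl halide, not aldehyde. → 0.

0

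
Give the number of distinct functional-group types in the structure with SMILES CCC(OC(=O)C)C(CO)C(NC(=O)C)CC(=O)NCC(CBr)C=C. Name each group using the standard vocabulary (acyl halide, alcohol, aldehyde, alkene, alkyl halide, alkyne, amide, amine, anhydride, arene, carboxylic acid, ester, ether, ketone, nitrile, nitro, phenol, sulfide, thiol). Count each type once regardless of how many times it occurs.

5

Taking each segment in turn:
  CH(OCOCH3): pendant –OC(=O)CH3: an acyloxy group → ester.
  CH(CH2OH): pendant –CH2OH on an sp³ backbone C → alcohol.
  CH(NHCOCH3): pendant –NHC(=O)CH3: N bonded to a carbonyl → amide (not amine).
  CH2CONHCH2: –C(=O)–N– linkage → amide (the N is not an amine).
  CH(CH2Br): pendant –CH2X: halogen on sp³ carbon → alkyl halide.
  CH=CH2: C=C double bond → alkene.
Distinct types present: alcohol, alkene, alkyl halide, amide, ester.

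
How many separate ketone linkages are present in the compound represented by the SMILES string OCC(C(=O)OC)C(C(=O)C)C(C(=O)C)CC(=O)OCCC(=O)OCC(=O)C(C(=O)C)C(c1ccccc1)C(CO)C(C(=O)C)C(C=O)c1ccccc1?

Working along the chain:
  HOCH2: HO– on an sp³ carbon → alcohol.
  CH(COOCH3): pendant –COOCH3: carbonyl C bonded to C and –OCH3 → ester.
  CH(COCH3): pendant –COCH3: carbonyl C bonded to two carbons → ketone.
  CH(COCH3): pendant –COCH3: carbonyl C bonded to two carbons → ketone.
  CH2COOCH2: –C(=O)–O–C with C on the carbonyl side → ester.
  CH2COOCH2: –C(=O)–O–C with C on the carbonyl side → ester.
  CO: –C(=O)– with carbon on both sides → ketone.
  CH(COCH3): pendant –COCH3: carbonyl C bonded to two carbons → ketone.
  CH(C6H5): pendant –C6H5: benzene ring → arene.
  CH(CH2OH): pendant –CH2OH on an sp³ backbone C → alcohol.
  CH(COCH3): pendant –COCH3: carbonyl C bonded to two carbons → ketone.
  CH(CHO): pendant –CHO: carbonyl C bonded to C and H → aldehyde.
  C6H5: –C6H5 phenyl ring → arene.
Ketone appears at: CH(COCH3), CH(COCH3), CO, CH(COCH3), CH(COCH3) → 5.

5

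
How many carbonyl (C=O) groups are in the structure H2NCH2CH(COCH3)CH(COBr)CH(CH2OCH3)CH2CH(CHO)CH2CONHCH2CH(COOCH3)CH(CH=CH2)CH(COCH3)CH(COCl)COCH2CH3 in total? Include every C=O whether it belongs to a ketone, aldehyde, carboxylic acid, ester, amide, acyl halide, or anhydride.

CH(COCH3): ketone, 1 C=O (running total 1).
CH(COBr): acyl halide, 1 C=O (running total 2).
CH(CHO): aldehyde, 1 C=O (running total 3).
CH2CONHCH2: amide, 1 C=O (running total 4).
CH(COOCH3): ester, 1 C=O (running total 5).
CH(COCH3): ketone, 1 C=O (running total 6).
CH(COCl): acyl halide, 1 C=O (running total 7).
CO: ketone, 1 C=O (running total 8).

8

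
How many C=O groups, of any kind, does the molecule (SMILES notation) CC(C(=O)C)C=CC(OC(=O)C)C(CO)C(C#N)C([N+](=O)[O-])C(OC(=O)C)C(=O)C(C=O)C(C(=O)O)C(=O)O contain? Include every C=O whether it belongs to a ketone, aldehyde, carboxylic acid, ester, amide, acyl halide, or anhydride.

7

CH(COCH3): ketone, 1 C=O (running total 1).
CH(OCOCH3): ester, 1 C=O (running total 2).
CH(OCOCH3): ester, 1 C=O (running total 3).
CO: ketone, 1 C=O (running total 4).
CH(CHO): aldehyde, 1 C=O (running total 5).
CH(COOH): carboxylic acid, 1 C=O (running total 6).
COOH: carboxylic acid, 1 C=O (running total 7).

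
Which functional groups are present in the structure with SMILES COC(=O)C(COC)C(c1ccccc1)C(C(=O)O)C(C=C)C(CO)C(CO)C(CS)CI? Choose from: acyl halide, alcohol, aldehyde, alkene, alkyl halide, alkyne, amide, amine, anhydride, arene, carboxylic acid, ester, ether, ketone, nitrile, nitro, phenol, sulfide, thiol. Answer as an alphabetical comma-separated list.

alcohol, alkene, alkyl halide, arene, carboxylic acid, ester, ether, thiol

CH3O–C(=O)–: carbonyl C bonded to C and to –OCH3 → ester (not ketone + ether).
pendant –CH2OCH3: C–O–C linkage → ether.
pendant –C6H5: benzene ring → arene.
pendant –COOH: carbonyl C bonded to C and –OH → carboxylic acid.
pendant –CH=CH2: C=C double bond → alkene.
pendant –CH2OH on an sp³ backbone C → alcohol.
pendant –CH2OH on an sp³ backbone C → alcohol.
pendant –CH2SH → thiol.
halogen on an sp³ carbon → alkyl halide.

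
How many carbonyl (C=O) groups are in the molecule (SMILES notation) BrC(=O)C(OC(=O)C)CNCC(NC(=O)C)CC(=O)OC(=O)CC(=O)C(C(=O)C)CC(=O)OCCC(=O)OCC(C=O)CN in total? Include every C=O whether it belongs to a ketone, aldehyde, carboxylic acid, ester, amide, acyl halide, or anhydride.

BrCO: acyl halide, 1 C=O (running total 1).
CH(OCOCH3): ester, 1 C=O (running total 2).
CH(NHCOCH3): amide, 1 C=O (running total 3).
CH2CO-O-COCH2: anhydride, 2 C=O (running total 5).
CO: ketone, 1 C=O (running total 6).
CH(COCH3): ketone, 1 C=O (running total 7).
CH2COOCH2: ester, 1 C=O (running total 8).
CH2COOCH2: ester, 1 C=O (running total 9).
CH(CHO): aldehyde, 1 C=O (running total 10).

10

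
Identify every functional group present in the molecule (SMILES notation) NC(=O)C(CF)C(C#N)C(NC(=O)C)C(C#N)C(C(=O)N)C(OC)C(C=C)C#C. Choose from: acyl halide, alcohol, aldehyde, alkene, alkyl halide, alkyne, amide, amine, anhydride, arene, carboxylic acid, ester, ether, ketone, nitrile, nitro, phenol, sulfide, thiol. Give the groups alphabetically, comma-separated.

–C(=O)NH2: carbonyl C bonded to C and to N → amide (the N is not a separate amine).
pendant –CH2X: halogen on sp³ carbon → alkyl halide.
pendant –C≡N: nitrile.
pendant –NHC(=O)CH3: N bonded to a carbonyl → amide (not amine).
pendant –C≡N: nitrile.
pendant –CONH2: carbonyl C bonded to C and N → amide.
pendant –OCH3: C–O–C with sp³ C, no adjacent C=O → ether.
pendant –CH=CH2: C=C double bond → alkene.
C≡C triple bond → alkyne.

alkene, alkyl halide, alkyne, amide, ether, nitrile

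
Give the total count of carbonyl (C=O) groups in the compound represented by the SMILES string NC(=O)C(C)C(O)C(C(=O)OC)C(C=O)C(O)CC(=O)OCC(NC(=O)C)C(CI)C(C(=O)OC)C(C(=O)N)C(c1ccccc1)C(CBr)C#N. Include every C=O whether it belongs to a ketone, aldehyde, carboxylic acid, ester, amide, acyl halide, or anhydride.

H2NCO: amide, 1 C=O (running total 1).
CH(COOCH3): ester, 1 C=O (running total 2).
CH(CHO): aldehyde, 1 C=O (running total 3).
CH2COOCH2: ester, 1 C=O (running total 4).
CH(NHCOCH3): amide, 1 C=O (running total 5).
CH(COOCH3): ester, 1 C=O (running total 6).
CH(CONH2): amide, 1 C=O (running total 7).

7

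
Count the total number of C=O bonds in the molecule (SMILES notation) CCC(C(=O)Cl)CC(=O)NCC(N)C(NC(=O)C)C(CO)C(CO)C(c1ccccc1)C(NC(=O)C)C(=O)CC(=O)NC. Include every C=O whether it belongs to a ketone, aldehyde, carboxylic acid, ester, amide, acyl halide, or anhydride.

6

CH(COCl): acyl halide, 1 C=O (running total 1).
CH2CONHCH2: amide, 1 C=O (running total 2).
CH(NHCOCH3): amide, 1 C=O (running total 3).
CH(NHCOCH3): amide, 1 C=O (running total 4).
CO: ketone, 1 C=O (running total 5).
CONHCH3: amide, 1 C=O (running total 6).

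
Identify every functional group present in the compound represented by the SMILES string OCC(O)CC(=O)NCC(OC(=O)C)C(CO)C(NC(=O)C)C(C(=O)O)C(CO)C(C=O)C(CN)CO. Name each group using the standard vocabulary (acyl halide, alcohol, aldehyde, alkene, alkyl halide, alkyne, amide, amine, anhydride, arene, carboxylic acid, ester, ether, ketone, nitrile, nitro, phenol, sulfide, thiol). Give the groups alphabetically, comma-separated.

alcohol, aldehyde, amide, amine, carboxylic acid, ester

HO– on an sp³ carbon → alcohol.
–OH on an sp³ carbon → alcohol (secondary).
–C(=O)–N– linkage → amide (the N is not an amine).
pendant –OC(=O)CH3: an acyloxy group → ester.
pendant –CH2OH on an sp³ backbone C → alcohol.
pendant –NHC(=O)CH3: N bonded to a carbonyl → amide (not amine).
pendant –COOH: carbonyl C bonded to C and –OH → carboxylic acid.
pendant –CH2OH on an sp³ backbone C → alcohol.
pendant –CHO: carbonyl C bonded to C and H → aldehyde.
pendant –CH2NH2: N on sp³ C, no adjacent C=O → amine.
–OH on an sp³ carbon → alcohol.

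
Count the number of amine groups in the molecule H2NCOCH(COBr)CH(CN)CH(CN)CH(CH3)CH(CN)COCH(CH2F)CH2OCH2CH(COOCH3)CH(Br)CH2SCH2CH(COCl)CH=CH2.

Working along the chain:
  H2NCO: –C(=O)NH2: carbonyl C bonded to C and to N → amide (the N is not a separate amine).
  CH(COBr): pendant –C(=O)X: carbonyl C bonded to C and halogen → acyl halide.
  CH(CN): pendant –C≡N: nitrile.
  CH(CN): pendant –C≡N: nitrile.
  CH(CN): pendant –C≡N: nitrile.
  CO: –C(=O)– with carbon on both sides → ketone.
  CH(CH2F): pendant –CH2X: halogen on sp³ carbon → alkyl halide.
  CH2OCH2: C–O–C with sp³ carbons on both sides and no adjacent C=O → ether.
  CH(COOCH3): pendant –COOCH3: carbonyl C bonded to C and –OCH3 → ester.
  CH(Br): halogen on an sp³ carbon → alkyl halide.
  CH2SCH2: C–S–C linkage → sulfide (thioether).
  CH(COCl): pendant –C(=O)X: carbonyl C bonded to C and halogen → acyl halide.
  CH=CH2: C=C double bond → alkene.
No segment is a amine: H2NCO is amide, not amine; CH(CN) is nitrile, not amine; CH(CN) is nitrile, not amine. → 0.

0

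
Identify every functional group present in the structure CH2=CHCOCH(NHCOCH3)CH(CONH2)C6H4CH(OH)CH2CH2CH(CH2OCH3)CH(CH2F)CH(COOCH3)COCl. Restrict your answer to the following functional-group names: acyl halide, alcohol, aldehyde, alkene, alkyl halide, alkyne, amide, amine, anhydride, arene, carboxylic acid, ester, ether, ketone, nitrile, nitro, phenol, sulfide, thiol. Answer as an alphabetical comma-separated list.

Taking each segment in turn:
  CH2=CH: C=C double bond → alkene.
  CO: –C(=O)– with carbon on both sides → ketone.
  CH(NHCOCH3): pendant –NHC(=O)CH3: N bonded to a carbonyl → amide (not amine).
  CH(CONH2): pendant –CONH2: carbonyl C bonded to C and N → amide.
  C6H4: para-disubstituted benzene ring → arene.
  CH(OH): –OH on an sp³ carbon → alcohol (secondary).
  CH(CH2OCH3): pendant –CH2OCH3: C–O–C linkage → ether.
  CH(CH2F): pendant –CH2X: halogen on sp³ carbon → alkyl halide.
  CH(COOCH3): pendant –COOCH3: carbonyl C bonded to C and –OCH3 → ester.
  COCl: –C(=O)Cl: carbonyl C bonded to C and to a halogen → acyl halide (not alkyl halide).

acyl halide, alcohol, alkene, alkyl halide, amide, arene, ester, ether, ketone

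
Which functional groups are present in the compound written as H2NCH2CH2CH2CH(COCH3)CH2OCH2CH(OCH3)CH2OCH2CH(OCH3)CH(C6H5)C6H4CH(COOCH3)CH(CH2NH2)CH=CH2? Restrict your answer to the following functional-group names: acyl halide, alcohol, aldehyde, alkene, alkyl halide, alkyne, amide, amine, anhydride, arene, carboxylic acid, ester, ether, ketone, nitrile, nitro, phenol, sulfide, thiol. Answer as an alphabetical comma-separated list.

alkene, amine, arene, ester, ether, ketone

–NH2 on an sp³ carbon with no adjacent C=O → amine.
pendant –COCH3: carbonyl C bonded to two carbons → ketone.
C–O–C with sp³ carbons on both sides and no adjacent C=O → ether.
pendant –OCH3: C–O–C with sp³ C, no adjacent C=O → ether.
C–O–C with sp³ carbons on both sides and no adjacent C=O → ether.
pendant –OCH3: C–O–C with sp³ C, no adjacent C=O → ether.
pendant –C6H5: benzene ring → arene.
para-disubstituted benzene ring → arene.
pendant –COOCH3: carbonyl C bonded to C and –OCH3 → ester.
pendant –CH2NH2: N on sp³ C, no adjacent C=O → amine.
C=C double bond → alkene.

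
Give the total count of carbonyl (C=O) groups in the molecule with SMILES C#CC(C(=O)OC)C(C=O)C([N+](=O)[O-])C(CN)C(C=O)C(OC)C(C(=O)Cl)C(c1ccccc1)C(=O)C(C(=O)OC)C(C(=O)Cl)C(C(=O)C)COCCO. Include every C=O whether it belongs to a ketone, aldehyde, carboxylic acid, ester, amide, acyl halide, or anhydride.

8

CH(COOCH3): ester, 1 C=O (running total 1).
CH(CHO): aldehyde, 1 C=O (running total 2).
CH(CHO): aldehyde, 1 C=O (running total 3).
CH(COCl): acyl halide, 1 C=O (running total 4).
CO: ketone, 1 C=O (running total 5).
CH(COOCH3): ester, 1 C=O (running total 6).
CH(COCl): acyl halide, 1 C=O (running total 7).
CH(COCH3): ketone, 1 C=O (running total 8).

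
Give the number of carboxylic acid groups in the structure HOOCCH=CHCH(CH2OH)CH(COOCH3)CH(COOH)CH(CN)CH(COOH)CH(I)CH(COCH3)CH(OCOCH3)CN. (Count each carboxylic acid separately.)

Reading the structure from left to right:
  HOOC: –COOH: carbonyl C bonded to –OH and C → carboxylic acid (the –OH is not a separate alcohol).
  CH=CH: C=C double bond → alkene.
  CH(CH2OH): pendant –CH2OH on an sp³ backbone C → alcohol.
  CH(COOCH3): pendant –COOCH3: carbonyl C bonded to C and –OCH3 → ester.
  CH(COOH): pendant –COOH: carbonyl C bonded to C and –OH → carboxylic acid.
  CH(CN): pendant –C≡N: nitrile.
  CH(COOH): pendant –COOH: carbonyl C bonded to C and –OH → carboxylic acid.
  CH(I): halogen on an sp³ carbon → alkyl halide.
  CH(COCH3): pendant –COCH3: carbonyl C bonded to two carbons → ketone.
  CH(OCOCH3): pendant –OC(=O)CH3: an acyloxy group → ester.
  CN: –C≡N: carbon triple-bonded to nitrogen → nitrile.
Carboxylic acid appears at: HOOC, CH(COOH), CH(COOH) → 3.

3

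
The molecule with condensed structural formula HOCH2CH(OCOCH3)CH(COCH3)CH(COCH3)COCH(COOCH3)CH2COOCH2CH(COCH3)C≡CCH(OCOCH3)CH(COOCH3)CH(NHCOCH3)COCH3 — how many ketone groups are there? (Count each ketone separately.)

5

HO– on an sp³ carbon → alcohol.
pendant –OC(=O)CH3: an acyloxy group → ester.
pendant –COCH3: carbonyl C bonded to two carbons → ketone.
pendant –COCH3: carbonyl C bonded to two carbons → ketone.
–C(=O)– with carbon on both sides → ketone.
pendant –COOCH3: carbonyl C bonded to C and –OCH3 → ester.
–C(=O)–O–C with C on the carbonyl side → ester.
pendant –COCH3: carbonyl C bonded to two carbons → ketone.
C≡C triple bond → alkyne.
pendant –OC(=O)CH3: an acyloxy group → ester.
pendant –COOCH3: carbonyl C bonded to C and –OCH3 → ester.
pendant –NHC(=O)CH3: N bonded to a carbonyl → amide (not amine).
–C(=O)– with carbon on both sides → ketone.
Ketone appears at: CH(COCH3), CH(COCH3), CO, CH(COCH3), CO → 5.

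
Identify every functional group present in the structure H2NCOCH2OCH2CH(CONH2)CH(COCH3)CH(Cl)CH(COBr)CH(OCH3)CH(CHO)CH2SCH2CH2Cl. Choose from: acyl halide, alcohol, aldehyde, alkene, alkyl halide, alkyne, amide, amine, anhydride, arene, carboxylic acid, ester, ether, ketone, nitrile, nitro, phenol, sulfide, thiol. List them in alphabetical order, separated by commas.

Reading the structure from left to right:
  H2NCO: –C(=O)NH2: carbonyl C bonded to C and to N → amide (the N is not a separate amine).
  CH2OCH2: C–O–C with sp³ carbons on both sides and no adjacent C=O → ether.
  CH(CONH2): pendant –CONH2: carbonyl C bonded to C and N → amide.
  CH(COCH3): pendant –COCH3: carbonyl C bonded to two carbons → ketone.
  CH(Cl): halogen on an sp³ carbon → alkyl halide.
  CH(COBr): pendant –C(=O)X: carbonyl C bonded to C and halogen → acyl halide.
  CH(OCH3): pendant –OCH3: C–O–C with sp³ C, no adjacent C=O → ether.
  CH(CHO): pendant –CHO: carbonyl C bonded to C and H → aldehyde.
  CH2SCH2: C–S–C linkage → sulfide (thioether).
  CH2Cl: halogen on an sp³ carbon → alkyl halide.

acyl halide, aldehyde, alkyl halide, amide, ether, ketone, sulfide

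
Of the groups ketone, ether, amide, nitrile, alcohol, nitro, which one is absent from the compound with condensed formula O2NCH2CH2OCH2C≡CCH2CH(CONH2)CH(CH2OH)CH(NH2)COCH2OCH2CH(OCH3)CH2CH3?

nitro: present (O2NCH2 — –NO2 on carbon → nitro group).
ether: present (CH2OCH2 — C–O–C with sp³ carbons on both sides and no adjacent C=O → ether).
alcohol: present (CH(CH2OH) — pendant –CH2OH on an sp³ backbone C → alcohol).
ketone: present (CO — –C(=O)– with carbon on both sides → ketone).
amide: present (CH(CONH2) — pendant –CONH2: carbonyl C bonded to C and N → amide).
nitrile: absent. In C≡C, the triple bond is C≡C, not C≡N.

nitrile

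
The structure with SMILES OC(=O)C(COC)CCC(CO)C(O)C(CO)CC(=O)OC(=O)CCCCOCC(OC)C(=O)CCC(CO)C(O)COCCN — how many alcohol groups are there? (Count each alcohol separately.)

Reading the structure from left to right:
  HOOC: –COOH: carbonyl C bonded to –OH and C → carboxylic acid (the –OH is not a separate alcohol).
  CH(CH2OCH3): pendant –CH2OCH3: C–O–C linkage → ether.
  CH(CH2OH): pendant –CH2OH on an sp³ backbone C → alcohol.
  CH(OH): –OH on an sp³ carbon → alcohol (secondary).
  CH(CH2OH): pendant –CH2OH on an sp³ backbone C → alcohol.
  CH2CO-O-COCH2: two acyl groups sharing one oxygen, –C(=O)–O–C(=O)– → anhydride.
  CH2OCH2: C–O–C with sp³ carbons on both sides and no adjacent C=O → ether.
  CH(OCH3): pendant –OCH3: C–O–C with sp³ C, no adjacent C=O → ether.
  CO: –C(=O)– with carbon on both sides → ketone.
  CH(CH2OH): pendant –CH2OH on an sp³ backbone C → alcohol.
  CH(OH): –OH on an sp³ carbon → alcohol (secondary).
  CH2OCH2: C–O–C with sp³ carbons on both sides and no adjacent C=O → ether.
  CH2NH2: –NH2 on an sp³ carbon with no adjacent C=O → amine.
Alcohol appears at: CH(CH2OH), CH(OH), CH(CH2OH), CH(CH2OH), CH(OH) → 5.

5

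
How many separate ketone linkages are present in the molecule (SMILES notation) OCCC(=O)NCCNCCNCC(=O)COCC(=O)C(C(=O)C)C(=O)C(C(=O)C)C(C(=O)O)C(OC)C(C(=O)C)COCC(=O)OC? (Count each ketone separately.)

6

Taking each segment in turn:
  HOCH2: HO– on an sp³ carbon → alcohol.
  CH2CONHCH2: –C(=O)–N– linkage → amide (the N is not an amine).
  CH2NHCH2: C–N–C with sp³ carbons and no adjacent C=O → amine (secondary).
  CH2NHCH2: C–N–C with sp³ carbons and no adjacent C=O → amine (secondary).
  CO: –C(=O)– with carbon on both sides → ketone.
  CH2OCH2: C–O–C with sp³ carbons on both sides and no adjacent C=O → ether.
  CO: –C(=O)– with carbon on both sides → ketone.
  CH(COCH3): pendant –COCH3: carbonyl C bonded to two carbons → ketone.
  CO: –C(=O)– with carbon on both sides → ketone.
  CH(COCH3): pendant –COCH3: carbonyl C bonded to two carbons → ketone.
  CH(COOH): pendant –COOH: carbonyl C bonded to C and –OH → carboxylic acid.
  CH(OCH3): pendant –OCH3: C–O–C with sp³ C, no adjacent C=O → ether.
  CH(COCH3): pendant –COCH3: carbonyl C bonded to two carbons → ketone.
  CH2OCH2: C–O–C with sp³ carbons on both sides and no adjacent C=O → ether.
  COOCH3: –C(=O)OCH3: carbonyl C bonded to C and to –OCH3 → ester (not ketone + ether).
Ketone appears at: CO, CO, CH(COCH3), CO, CH(COCH3), CH(COCH3) → 6.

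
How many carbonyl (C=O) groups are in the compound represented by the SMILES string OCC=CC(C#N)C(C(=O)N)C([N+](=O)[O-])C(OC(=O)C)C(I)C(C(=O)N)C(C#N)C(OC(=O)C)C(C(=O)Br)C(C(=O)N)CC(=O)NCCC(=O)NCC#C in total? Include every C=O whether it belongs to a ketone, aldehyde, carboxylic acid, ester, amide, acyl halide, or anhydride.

CH(CONH2): amide, 1 C=O (running total 1).
CH(OCOCH3): ester, 1 C=O (running total 2).
CH(CONH2): amide, 1 C=O (running total 3).
CH(OCOCH3): ester, 1 C=O (running total 4).
CH(COBr): acyl halide, 1 C=O (running total 5).
CH(CONH2): amide, 1 C=O (running total 6).
CH2CONHCH2: amide, 1 C=O (running total 7).
CH2CONHCH2: amide, 1 C=O (running total 8).

8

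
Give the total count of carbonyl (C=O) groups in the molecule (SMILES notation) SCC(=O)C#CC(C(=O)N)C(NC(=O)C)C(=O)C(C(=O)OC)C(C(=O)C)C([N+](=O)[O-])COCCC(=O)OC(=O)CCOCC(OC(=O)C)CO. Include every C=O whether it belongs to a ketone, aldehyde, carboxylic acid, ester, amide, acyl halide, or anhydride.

9

CO: ketone, 1 C=O (running total 1).
CH(CONH2): amide, 1 C=O (running total 2).
CH(NHCOCH3): amide, 1 C=O (running total 3).
CO: ketone, 1 C=O (running total 4).
CH(COOCH3): ester, 1 C=O (running total 5).
CH(COCH3): ketone, 1 C=O (running total 6).
CH2CO-O-COCH2: anhydride, 2 C=O (running total 8).
CH(OCOCH3): ester, 1 C=O (running total 9).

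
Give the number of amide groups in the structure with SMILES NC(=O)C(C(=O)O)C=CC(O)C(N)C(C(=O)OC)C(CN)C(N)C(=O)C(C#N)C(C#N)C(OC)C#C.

Taking each segment in turn:
  H2NCO: –C(=O)NH2: carbonyl C bonded to C and to N → amide (the N is not a separate amine).
  CH(COOH): pendant –COOH: carbonyl C bonded to C and –OH → carboxylic acid.
  CH=CH: C=C double bond → alkene.
  CH(OH): –OH on an sp³ carbon → alcohol (secondary).
  CH(NH2): –NH2 on an sp³ carbon with no adjacent C=O → amine.
  CH(COOCH3): pendant –COOCH3: carbonyl C bonded to C and –OCH3 → ester.
  CH(CH2NH2): pendant –CH2NH2: N on sp³ C, no adjacent C=O → amine.
  CH(NH2): –NH2 on an sp³ carbon with no adjacent C=O → amine.
  CO: –C(=O)– with carbon on both sides → ketone.
  CH(CN): pendant –C≡N: nitrile.
  CH(CN): pendant –C≡N: nitrile.
  CH(OCH3): pendant –OCH3: C–O–C with sp³ C, no adjacent C=O → ether.
  C≡CH: C≡C triple bond → alkyne.
Amide appears at: H2NCO → 1.

1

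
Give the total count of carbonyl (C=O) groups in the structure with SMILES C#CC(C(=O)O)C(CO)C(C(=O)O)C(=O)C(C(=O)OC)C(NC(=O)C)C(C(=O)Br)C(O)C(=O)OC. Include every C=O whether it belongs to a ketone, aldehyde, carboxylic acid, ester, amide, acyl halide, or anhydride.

CH(COOH): carboxylic acid, 1 C=O (running total 1).
CH(COOH): carboxylic acid, 1 C=O (running total 2).
CO: ketone, 1 C=O (running total 3).
CH(COOCH3): ester, 1 C=O (running total 4).
CH(NHCOCH3): amide, 1 C=O (running total 5).
CH(COBr): acyl halide, 1 C=O (running total 6).
COOCH3: ester, 1 C=O (running total 7).

7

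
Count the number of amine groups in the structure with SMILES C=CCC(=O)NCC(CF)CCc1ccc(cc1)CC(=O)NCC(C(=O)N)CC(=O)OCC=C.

C=C double bond → alkene.
–C(=O)–N– linkage → amide (the N is not an amine).
pendant –CH2X: halogen on sp³ carbon → alkyl halide.
para-disubstituted benzene ring → arene.
–C(=O)–N– linkage → amide (the N is not an amine).
pendant –CONH2: carbonyl C bonded to C and N → amide.
–C(=O)–O–C with C on the carbonyl side → ester.
C=C double bond → alkene.
No segment is a amine: CH2CONHCH2 is amide, not amine; CH2CONHCH2 is amide, not amine; CH(CONH2) is amide, not amine. → 0.

0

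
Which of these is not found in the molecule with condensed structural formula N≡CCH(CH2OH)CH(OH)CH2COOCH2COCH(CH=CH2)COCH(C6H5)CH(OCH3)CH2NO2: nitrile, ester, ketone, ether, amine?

ether: present (CH(OCH3) — pendant –OCH3: C–O–C with sp³ C, no adjacent C=O → ether).
ketone: present (CO — –C(=O)– with carbon on both sides → ketone).
ester: present (CH2COOCH2 — –C(=O)–O–C with C on the carbonyl side → ester).
nitrile: present (N≡C — N≡C–: carbon triple-bonded to nitrogen → nitrile).
amine: no segment matches this pattern.

amine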